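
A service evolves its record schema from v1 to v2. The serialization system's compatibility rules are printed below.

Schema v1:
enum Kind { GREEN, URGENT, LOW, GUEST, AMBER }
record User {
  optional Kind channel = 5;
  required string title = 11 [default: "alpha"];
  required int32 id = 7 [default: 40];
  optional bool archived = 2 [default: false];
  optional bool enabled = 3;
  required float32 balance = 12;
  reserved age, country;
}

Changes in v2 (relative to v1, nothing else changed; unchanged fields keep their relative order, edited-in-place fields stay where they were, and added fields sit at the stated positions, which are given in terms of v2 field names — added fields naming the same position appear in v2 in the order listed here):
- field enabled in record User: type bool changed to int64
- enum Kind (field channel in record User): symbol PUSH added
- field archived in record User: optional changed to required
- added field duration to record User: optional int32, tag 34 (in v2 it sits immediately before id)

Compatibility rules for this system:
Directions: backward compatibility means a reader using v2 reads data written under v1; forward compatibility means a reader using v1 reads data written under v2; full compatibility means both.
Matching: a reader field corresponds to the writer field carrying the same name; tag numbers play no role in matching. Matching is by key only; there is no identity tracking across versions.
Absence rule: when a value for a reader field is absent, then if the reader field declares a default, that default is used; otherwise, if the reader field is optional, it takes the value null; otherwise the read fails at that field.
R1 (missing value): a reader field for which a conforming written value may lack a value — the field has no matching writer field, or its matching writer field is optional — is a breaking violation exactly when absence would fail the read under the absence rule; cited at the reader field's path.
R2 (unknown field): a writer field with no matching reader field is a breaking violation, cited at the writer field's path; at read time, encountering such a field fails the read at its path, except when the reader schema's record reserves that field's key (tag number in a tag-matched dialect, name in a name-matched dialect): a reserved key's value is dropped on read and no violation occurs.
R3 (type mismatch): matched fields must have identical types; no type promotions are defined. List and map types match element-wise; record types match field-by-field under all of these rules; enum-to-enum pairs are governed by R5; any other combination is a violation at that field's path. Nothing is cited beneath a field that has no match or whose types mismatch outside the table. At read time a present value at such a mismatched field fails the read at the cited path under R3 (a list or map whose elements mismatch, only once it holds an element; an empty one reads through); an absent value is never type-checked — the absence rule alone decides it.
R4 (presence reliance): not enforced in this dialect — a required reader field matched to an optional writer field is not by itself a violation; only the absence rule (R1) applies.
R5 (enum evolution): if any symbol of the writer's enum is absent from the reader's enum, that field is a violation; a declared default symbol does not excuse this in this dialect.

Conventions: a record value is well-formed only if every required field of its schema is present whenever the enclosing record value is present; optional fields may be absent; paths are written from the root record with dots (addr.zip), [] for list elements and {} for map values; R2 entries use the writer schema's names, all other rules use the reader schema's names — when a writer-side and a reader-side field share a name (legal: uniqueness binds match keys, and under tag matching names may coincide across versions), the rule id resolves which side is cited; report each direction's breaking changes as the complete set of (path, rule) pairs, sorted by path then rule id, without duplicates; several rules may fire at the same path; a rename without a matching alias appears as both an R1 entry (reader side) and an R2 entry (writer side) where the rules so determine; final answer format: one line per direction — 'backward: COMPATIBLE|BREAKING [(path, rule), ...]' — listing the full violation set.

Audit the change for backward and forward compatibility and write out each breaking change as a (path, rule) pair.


arrows below run writer -> reader for User
backward analysis of User with v2 as reader and v1 as writer:
  channel <- channel (Kind -> Kind, writer optional)
  title <- title (string -> string, writer required)
  duration has no writer counterpart
  id <- id (int32 -> int32, writer required)
  archived <- archived (bool -> bool, writer optional)
  enabled <- enabled (bool -> int64, writer optional)
  balance <- balance (float32 -> float32, writer required)
  R3 fires at enabled
  => backward verdict for User: BREAKING, 1 violation(s)
forward analysis of User with v1 as reader and v2 as writer:
  channel <- channel (Kind -> Kind, writer optional)
  title <- title (string -> string, writer required)
  id <- id (int32 -> int32, writer required)
  archived <- archived (bool -> bool, writer required)
  enabled <- enabled (int64 -> bool, writer optional)
  balance <- balance (float32 -> float32, writer required)
  duration (writer side), unknown to reader
  R5 fires at channel
  R2 fires at duration
  R3 fires at enabled
  => forward verdict for User: BREAKING, 3 violation(s)

backward: BREAKING [(enabled, R3)]; forward: BREAKING [(channel, R5), (duration, R2), (enabled, R3)]


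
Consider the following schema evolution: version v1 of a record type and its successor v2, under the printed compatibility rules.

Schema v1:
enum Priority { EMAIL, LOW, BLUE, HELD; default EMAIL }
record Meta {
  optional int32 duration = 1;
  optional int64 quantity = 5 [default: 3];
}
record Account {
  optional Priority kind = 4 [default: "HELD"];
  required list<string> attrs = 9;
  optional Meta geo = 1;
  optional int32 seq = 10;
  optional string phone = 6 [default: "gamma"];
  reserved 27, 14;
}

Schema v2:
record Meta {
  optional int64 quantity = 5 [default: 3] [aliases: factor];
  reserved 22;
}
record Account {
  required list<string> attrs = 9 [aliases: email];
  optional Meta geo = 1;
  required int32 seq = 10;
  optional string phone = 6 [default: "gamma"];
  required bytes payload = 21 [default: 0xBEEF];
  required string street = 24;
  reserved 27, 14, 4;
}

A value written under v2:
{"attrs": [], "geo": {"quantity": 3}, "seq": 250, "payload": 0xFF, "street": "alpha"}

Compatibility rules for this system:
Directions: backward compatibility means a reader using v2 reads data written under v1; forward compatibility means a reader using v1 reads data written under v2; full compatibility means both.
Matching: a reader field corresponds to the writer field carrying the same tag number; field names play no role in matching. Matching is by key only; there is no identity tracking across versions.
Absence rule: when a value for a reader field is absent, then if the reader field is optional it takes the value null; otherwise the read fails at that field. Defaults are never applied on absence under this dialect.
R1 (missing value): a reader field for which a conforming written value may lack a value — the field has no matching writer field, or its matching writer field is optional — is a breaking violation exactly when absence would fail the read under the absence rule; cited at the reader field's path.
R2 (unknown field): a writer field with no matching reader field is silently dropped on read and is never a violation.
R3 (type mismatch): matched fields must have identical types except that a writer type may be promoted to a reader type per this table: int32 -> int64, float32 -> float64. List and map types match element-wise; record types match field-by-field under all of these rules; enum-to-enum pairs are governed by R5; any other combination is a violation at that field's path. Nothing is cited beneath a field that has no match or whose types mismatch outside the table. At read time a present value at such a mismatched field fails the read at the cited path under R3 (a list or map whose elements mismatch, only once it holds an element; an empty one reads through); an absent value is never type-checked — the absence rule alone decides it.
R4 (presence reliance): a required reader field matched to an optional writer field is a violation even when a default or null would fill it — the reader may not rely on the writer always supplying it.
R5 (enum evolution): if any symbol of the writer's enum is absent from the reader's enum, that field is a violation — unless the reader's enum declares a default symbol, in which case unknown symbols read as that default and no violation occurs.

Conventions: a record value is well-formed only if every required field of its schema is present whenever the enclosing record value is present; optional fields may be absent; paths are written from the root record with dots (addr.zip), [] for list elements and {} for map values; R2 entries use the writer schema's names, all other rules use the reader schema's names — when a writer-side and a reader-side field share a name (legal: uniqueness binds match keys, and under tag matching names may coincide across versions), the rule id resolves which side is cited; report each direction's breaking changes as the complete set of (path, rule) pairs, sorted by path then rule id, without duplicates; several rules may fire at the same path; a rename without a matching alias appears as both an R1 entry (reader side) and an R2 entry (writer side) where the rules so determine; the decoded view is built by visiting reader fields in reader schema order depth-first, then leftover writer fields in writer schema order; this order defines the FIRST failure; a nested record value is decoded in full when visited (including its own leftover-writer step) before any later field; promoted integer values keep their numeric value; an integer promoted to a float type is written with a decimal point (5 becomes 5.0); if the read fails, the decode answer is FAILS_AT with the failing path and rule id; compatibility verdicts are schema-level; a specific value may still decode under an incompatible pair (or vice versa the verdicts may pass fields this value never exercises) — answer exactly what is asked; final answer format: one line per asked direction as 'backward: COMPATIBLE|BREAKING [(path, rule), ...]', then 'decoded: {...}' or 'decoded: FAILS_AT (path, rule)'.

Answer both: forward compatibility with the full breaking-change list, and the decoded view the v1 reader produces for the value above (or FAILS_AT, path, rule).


forward: COMPATIBLE []; decoded: {"kind": null, "attrs": [], "geo": {"duration": null, "quantity": 3}, "seq": 250, "phone": null}

each type pair in Account: writer, then reader
forward for Account (reader v1, writer v2):
  kind: no writer match
  writer required, list<string> -> list<string>: reader attrs maps from writer attrs
  writer optional, Meta -> Meta: reader geo maps from writer geo
  writer required, int32 -> int32: reader seq maps from writer seq
  writer optional, string -> string: reader phone maps from writer phone
  writer field payload has no reader counterpart
  writer field street has no reader counterpart
  geo.duration: no writer match
  writer optional, int64 -> int64: reader geo.quantity maps from writer geo.quantity
  nothing fires on Account: forward is COMPATIBLE
decode (reader v1):
  kind := null (absent, optional -> null)
  attrs := []
  geo.duration := null (absent, optional -> null)
  geo.quantity := 3
  seq := 250
  phone := null (absent, optional -> null)
  writer payload: unknown -> dropped
  writer street: unknown -> dropped
  => decoded: {"kind": null, "attrs": [], "geo": {"duration": null, "quantity": 3}, "seq": 250, "phone": null}
the rest of the Account diff is inert for this question:
  removed field kind from record Account (its key 4 joins the reserved list) -> inert for the asked Account verdict: nothing fires
  removed field duration from record Meta -> inert for the asked Account verdict: nothing fires
  added field payload to record Account: required bytes, tag 21, default 0xBEEF (in v2 it sits last) -> its effect on Account is confined to the backward direction, not asked
  field seq in record Account: optional changed to required -> its effect on Account is confined to the backward direction, not asked
  added field street to record Account: required string, tag 24 (in v2 it sits last) -> its effect on Account is confined to the backward direction, not asked


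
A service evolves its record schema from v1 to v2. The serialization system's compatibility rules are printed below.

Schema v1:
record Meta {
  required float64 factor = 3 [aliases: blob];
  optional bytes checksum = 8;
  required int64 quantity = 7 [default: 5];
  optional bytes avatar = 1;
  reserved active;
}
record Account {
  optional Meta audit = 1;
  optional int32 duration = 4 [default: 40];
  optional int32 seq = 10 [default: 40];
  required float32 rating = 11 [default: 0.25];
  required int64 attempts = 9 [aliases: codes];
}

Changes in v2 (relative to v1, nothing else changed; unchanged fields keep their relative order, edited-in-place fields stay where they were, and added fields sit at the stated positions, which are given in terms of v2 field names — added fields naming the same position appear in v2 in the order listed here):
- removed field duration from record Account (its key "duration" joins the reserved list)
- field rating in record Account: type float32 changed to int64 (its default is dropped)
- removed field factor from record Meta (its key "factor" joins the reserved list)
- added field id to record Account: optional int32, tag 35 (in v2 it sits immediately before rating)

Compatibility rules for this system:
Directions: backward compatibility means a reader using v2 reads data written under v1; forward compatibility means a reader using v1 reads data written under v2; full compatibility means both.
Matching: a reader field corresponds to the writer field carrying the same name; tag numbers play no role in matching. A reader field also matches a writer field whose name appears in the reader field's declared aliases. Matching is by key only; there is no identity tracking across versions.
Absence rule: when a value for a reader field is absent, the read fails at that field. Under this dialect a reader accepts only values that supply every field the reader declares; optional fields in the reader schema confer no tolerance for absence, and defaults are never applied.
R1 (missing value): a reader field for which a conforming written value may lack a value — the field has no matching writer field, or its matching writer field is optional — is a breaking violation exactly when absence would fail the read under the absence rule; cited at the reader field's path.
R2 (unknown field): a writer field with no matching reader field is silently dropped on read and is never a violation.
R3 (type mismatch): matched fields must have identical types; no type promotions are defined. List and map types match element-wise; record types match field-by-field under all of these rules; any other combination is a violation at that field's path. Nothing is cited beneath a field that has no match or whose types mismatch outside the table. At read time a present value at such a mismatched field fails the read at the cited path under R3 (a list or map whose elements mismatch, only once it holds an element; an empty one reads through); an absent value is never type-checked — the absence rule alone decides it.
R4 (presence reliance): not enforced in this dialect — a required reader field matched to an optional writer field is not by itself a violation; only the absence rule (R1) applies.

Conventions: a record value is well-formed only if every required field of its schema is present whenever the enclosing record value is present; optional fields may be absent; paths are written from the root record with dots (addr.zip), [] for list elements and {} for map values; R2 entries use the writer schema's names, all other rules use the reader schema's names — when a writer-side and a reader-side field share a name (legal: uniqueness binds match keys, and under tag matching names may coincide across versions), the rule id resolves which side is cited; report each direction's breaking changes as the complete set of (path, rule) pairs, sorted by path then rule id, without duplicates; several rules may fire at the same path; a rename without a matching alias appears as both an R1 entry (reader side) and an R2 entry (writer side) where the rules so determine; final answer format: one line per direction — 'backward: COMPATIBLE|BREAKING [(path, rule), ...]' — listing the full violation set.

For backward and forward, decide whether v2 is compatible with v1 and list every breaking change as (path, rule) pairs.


arrows below run writer -> reader for Account
checking backward for Account: reader v2 against writer v1:
  audit <- audit (Meta -> Meta, writer optional)
  seq <- seq (int32 -> int32, writer optional)
  id has no writer counterpart
  rating <- rating (float32 -> int64, writer required)
  attempts <- attempts (int64 -> int64, writer required)
  duration (writer side), unknown to reader
  audit.checksum <- audit.checksum (bytes -> bytes, writer optional)
  audit.quantity <- audit.quantity (int64 -> int64, writer required)
  audit.avatar <- audit.avatar (bytes -> bytes, writer optional)
  audit.factor (writer side), unknown to reader
  breaking: (audit, R1)
  breaking: (audit.avatar, R1)
  breaking: (audit.checksum, R1)
  breaking: (id, R1)
  breaking: (rating, R3)
  breaking: (seq, R1)
  => backward: BREAKING (6)
checking forward for Account: reader v1 against writer v2:
  audit <- audit (Meta -> Meta, writer optional)
  duration has no writer counterpart
  seq <- seq (int32 -> int32, writer optional)
  rating <- rating (int64 -> float32, writer required)
  attempts <- attempts (int64 -> int64, writer required)
  id (writer side), unknown to reader
  audit.factor has no writer counterpart
  audit.checksum <- audit.checksum (bytes -> bytes, writer optional)
  audit.quantity <- audit.quantity (int64 -> int64, writer required)
  audit.avatar <- audit.avatar (bytes -> bytes, writer optional)
  breaking: (audit, R1)
  breaking: (audit.avatar, R1)
  breaking: (audit.checksum, R1)
  breaking: (audit.factor, R1)
  breaking: (duration, R1)
  breaking: (rating, R3)
  breaking: (seq, R1)
  => forward: BREAKING (7)

backward: BREAKING [(audit, R1), (audit.avatar, R1), (audit.checksum, R1), (id, R1), (rating, R3), (seq, R1)]; forward: BREAKING [(audit, R1), (audit.avatar, R1), (audit.checksum, R1), (audit.factor, R1), (duration, R1), (rating, R3), (seq, R1)]


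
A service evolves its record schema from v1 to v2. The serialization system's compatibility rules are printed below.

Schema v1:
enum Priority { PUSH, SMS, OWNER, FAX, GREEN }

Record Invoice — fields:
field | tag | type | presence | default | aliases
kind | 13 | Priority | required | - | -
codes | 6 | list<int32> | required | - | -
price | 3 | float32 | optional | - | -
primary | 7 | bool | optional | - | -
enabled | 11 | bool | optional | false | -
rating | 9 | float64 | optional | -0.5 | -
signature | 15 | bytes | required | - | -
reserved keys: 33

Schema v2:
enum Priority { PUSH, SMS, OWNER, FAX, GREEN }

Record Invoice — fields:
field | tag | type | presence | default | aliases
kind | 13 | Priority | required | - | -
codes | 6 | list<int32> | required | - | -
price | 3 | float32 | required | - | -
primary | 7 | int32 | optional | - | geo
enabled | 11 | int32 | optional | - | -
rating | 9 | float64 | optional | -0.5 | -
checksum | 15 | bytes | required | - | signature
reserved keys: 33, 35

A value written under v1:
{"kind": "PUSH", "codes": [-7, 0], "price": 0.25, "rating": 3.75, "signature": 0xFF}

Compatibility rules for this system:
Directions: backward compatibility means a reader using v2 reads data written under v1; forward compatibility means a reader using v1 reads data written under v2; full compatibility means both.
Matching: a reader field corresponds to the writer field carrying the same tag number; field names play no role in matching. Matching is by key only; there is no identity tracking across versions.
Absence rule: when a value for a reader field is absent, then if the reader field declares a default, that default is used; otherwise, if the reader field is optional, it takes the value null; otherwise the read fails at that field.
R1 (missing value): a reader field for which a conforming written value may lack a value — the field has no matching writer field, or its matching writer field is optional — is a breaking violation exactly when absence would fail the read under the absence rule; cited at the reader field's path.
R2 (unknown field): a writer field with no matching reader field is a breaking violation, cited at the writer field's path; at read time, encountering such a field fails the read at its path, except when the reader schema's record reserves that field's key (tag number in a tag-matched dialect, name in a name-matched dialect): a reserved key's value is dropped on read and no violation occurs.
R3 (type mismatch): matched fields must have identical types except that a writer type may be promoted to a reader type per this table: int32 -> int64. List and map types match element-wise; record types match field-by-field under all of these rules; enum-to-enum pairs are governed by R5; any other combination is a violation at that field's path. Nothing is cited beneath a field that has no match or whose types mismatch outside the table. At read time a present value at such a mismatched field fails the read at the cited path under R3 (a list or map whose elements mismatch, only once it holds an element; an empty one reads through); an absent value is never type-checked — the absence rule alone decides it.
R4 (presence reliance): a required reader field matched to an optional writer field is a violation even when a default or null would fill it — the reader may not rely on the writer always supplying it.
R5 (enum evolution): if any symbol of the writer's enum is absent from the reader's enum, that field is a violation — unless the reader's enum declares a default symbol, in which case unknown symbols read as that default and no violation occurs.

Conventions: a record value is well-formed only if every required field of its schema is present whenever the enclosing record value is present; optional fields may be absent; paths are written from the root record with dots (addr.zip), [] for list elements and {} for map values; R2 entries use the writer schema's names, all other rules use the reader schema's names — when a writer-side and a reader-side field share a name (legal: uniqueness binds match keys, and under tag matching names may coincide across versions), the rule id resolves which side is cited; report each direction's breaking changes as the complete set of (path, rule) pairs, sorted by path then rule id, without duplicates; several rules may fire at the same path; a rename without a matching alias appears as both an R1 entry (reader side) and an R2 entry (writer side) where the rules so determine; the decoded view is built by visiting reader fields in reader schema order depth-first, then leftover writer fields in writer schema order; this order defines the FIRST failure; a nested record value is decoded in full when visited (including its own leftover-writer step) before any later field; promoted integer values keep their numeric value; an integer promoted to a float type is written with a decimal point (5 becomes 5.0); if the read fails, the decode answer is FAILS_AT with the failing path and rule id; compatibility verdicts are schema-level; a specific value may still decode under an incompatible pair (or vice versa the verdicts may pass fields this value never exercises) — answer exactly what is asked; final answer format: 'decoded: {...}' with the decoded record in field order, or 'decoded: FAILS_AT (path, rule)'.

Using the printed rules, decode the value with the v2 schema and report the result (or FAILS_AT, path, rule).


in Invoice below, arrows point writer -> reader
decoding the Invoice value with the v2 reader:
  kind := "PUSH"
  codes := [-7, 0]
  price := 0.25
  primary := null (missing; optional => null)
  enabled := null (missing; optional => null)
  rating := 3.75
  checksum := 0xFF (from writer signature)
  => decoded: {"kind": "PUSH", "codes": [-7, 0], "price": 0.25, "primary": null, "enabled": null, "rating": 3.75, "checksum": 0xFF}
checking off the Invoice differences that do not matter here:
  field primary in record Invoice: type bool changed to int32 -> changes Invoice's schema-level verdicts only — the decode of this value is the same
  field price in record Invoice: optional changed to required -> changes Invoice's schema-level verdicts only — the decode of this value is the same

decoded: {"kind": "PUSH", "codes": [-7, 0], "price": 0.25, "primary": null, "enabled": null, "rating": 3.75, "checksum": 0xFF}


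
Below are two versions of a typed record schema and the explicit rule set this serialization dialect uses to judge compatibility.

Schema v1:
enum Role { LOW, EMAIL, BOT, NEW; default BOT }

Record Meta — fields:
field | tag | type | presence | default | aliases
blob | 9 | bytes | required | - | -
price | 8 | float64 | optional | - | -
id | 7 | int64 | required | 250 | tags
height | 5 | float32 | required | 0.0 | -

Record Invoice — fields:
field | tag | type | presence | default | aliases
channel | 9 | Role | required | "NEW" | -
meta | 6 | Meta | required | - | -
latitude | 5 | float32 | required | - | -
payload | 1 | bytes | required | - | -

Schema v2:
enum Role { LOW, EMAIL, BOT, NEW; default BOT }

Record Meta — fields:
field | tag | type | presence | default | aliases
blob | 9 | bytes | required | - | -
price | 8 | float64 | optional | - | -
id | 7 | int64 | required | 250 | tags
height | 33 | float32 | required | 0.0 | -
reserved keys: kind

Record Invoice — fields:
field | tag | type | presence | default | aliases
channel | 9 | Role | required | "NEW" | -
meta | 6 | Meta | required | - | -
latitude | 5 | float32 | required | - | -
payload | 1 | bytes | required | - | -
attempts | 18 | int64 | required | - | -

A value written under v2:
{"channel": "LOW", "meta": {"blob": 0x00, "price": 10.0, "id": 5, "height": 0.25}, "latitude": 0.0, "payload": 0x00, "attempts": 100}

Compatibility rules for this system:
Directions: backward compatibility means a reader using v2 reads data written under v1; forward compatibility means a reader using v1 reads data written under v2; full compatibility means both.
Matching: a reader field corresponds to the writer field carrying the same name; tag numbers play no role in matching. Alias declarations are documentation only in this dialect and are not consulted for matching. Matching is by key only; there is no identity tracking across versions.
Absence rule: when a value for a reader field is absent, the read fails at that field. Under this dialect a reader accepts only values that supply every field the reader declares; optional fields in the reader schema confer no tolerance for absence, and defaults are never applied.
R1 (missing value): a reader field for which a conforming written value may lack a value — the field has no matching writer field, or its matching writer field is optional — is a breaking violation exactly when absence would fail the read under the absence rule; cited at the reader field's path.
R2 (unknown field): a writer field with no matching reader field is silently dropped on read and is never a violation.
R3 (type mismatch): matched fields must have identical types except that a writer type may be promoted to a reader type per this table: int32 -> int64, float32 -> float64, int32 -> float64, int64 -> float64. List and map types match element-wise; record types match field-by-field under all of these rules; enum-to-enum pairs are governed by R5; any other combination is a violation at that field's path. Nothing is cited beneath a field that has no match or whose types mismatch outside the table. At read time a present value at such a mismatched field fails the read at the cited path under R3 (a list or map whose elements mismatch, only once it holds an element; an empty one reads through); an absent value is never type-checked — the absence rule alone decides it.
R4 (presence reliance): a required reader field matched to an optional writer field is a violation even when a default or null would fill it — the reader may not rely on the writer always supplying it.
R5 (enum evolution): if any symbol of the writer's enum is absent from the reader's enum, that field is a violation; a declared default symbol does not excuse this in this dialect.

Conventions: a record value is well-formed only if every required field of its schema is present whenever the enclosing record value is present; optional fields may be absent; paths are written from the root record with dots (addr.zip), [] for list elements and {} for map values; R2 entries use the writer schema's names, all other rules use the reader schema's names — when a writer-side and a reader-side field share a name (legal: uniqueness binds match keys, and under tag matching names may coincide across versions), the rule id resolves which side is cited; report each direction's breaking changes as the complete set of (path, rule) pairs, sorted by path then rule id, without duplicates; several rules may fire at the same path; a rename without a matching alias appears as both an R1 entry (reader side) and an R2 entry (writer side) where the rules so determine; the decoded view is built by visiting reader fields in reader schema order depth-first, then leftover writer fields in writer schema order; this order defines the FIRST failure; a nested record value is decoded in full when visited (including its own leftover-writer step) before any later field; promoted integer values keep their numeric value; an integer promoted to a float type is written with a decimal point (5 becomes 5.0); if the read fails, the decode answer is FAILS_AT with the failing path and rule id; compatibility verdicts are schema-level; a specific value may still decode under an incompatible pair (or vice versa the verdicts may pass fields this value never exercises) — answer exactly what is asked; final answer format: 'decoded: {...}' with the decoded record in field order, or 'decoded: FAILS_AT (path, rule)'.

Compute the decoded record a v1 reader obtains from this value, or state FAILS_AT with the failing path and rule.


decoded: {"channel": "LOW", "meta": {"blob": 0x00, "price": 10.0, "id": 5, "height": 0.25}, "latitude": 0.0, "payload": 0x00}

each type pair in Invoice: writer, then reader
decoding the Invoice value with the v1 reader:
  channel := "LOW"
  meta.blob := 0x00
  meta.price := 10.0
  meta.id := 5
  meta.height := 0.25
  latitude := 0.0
  payload := 0x00
  writer attempts: no reader field; dropped
  => decoded: {"channel": "LOW", "meta": {"blob": 0x00, "price": 10.0, "id": 5, "height": 0.25}, "latitude": 0.0, "payload": 0x00}
remaining Invoice differences; none change what is asked:
  added field attempts to record Invoice: required int64, tag 18 (in v2 it sits last) -> a verdict-level change on Invoice — the shown value reads the same
  field height in record Meta: tag 5 changed to 33 -> fires no rule on Invoice under this dialect and leaves the result unchanged


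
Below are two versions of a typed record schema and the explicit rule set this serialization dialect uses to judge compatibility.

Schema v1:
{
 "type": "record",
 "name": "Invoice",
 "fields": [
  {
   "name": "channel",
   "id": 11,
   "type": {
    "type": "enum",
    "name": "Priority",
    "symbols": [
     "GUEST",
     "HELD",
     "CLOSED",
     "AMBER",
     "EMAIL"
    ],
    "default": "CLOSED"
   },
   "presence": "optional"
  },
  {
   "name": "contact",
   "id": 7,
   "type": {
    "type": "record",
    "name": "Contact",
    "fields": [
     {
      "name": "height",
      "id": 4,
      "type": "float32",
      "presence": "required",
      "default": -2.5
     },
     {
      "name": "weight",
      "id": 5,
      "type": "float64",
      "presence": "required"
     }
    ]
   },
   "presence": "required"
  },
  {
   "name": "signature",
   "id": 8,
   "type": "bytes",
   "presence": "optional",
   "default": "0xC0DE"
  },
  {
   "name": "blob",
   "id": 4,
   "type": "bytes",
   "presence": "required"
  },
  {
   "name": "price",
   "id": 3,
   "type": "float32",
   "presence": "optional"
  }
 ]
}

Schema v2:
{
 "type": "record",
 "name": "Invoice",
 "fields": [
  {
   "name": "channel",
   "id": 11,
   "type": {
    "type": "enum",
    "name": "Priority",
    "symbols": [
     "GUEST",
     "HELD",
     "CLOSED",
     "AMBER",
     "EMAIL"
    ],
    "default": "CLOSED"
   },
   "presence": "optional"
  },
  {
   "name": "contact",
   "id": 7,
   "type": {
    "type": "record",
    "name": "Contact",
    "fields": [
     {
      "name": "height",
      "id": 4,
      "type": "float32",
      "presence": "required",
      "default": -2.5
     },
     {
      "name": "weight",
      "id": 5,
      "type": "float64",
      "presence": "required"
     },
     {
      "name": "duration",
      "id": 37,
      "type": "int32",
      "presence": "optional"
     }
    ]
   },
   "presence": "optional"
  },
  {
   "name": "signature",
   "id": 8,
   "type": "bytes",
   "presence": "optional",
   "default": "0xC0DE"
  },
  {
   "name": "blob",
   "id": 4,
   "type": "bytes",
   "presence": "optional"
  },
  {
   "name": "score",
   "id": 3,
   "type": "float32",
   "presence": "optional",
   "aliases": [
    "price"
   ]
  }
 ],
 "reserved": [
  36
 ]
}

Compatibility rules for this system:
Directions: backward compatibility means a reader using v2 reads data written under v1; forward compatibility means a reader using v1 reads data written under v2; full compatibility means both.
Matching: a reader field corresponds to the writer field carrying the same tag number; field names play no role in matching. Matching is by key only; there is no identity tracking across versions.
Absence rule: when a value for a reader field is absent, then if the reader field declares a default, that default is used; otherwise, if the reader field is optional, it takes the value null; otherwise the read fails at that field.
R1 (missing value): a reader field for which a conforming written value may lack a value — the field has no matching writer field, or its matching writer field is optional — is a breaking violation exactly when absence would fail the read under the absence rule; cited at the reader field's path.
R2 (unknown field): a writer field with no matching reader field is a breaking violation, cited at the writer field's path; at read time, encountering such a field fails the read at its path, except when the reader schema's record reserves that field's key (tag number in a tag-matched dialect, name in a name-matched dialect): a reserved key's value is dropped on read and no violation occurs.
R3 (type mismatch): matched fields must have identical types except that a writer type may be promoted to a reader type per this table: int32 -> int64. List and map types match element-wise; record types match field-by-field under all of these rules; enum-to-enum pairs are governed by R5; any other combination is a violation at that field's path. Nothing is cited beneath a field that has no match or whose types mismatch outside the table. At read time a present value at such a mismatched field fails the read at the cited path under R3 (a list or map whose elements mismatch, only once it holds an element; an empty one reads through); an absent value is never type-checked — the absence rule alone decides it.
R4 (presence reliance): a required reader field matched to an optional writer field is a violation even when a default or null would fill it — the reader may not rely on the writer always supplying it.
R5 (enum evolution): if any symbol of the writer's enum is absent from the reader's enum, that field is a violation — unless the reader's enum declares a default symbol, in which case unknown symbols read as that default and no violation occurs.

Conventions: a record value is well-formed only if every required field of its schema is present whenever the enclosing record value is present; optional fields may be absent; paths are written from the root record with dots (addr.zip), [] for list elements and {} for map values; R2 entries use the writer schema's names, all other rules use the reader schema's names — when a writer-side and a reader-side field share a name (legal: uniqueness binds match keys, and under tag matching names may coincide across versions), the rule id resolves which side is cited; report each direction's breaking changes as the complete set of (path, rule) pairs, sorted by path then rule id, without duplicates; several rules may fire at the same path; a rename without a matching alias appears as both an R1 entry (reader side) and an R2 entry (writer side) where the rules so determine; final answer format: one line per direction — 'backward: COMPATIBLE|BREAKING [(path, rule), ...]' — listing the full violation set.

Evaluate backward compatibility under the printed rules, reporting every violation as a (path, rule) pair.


each type pair in Invoice: writer, then reader
backward for Invoice (reader v2, writer v1):
  channel: Priority -> Priority, writer optional; from channel
  contact: Contact -> Contact, writer required; from contact
  signature: bytes -> bytes, writer optional; from signature
  blob: bytes -> bytes, writer required; from blob
  score: float32 -> float32, writer optional; from price
  contact.height: float32 -> float32, writer required; from contact.height
  contact.weight: float64 -> float64, writer required; from contact.weight
  contact.duration: no writer-side match
  => backward verdict for Invoice: COMPATIBLE, no violations
the other Invoice changes do not affect what is asked:
  field contact in record Invoice: required changed to optional -> its effect on Invoice is confined to the forward direction, not asked
  field blob in record Invoice: required changed to optional -> its effect on Invoice is confined to the forward direction, not asked
  added field duration to record Contact: optional int32, tag 37 (in v2 it sits last) -> its effect on Invoice is confined to the forward direction, not asked
  renamed field price to score in record Invoice (alias price declared on the renamed field) -> triggers nothing under Invoice's printed rules — same verdict

backward: COMPATIBLE []


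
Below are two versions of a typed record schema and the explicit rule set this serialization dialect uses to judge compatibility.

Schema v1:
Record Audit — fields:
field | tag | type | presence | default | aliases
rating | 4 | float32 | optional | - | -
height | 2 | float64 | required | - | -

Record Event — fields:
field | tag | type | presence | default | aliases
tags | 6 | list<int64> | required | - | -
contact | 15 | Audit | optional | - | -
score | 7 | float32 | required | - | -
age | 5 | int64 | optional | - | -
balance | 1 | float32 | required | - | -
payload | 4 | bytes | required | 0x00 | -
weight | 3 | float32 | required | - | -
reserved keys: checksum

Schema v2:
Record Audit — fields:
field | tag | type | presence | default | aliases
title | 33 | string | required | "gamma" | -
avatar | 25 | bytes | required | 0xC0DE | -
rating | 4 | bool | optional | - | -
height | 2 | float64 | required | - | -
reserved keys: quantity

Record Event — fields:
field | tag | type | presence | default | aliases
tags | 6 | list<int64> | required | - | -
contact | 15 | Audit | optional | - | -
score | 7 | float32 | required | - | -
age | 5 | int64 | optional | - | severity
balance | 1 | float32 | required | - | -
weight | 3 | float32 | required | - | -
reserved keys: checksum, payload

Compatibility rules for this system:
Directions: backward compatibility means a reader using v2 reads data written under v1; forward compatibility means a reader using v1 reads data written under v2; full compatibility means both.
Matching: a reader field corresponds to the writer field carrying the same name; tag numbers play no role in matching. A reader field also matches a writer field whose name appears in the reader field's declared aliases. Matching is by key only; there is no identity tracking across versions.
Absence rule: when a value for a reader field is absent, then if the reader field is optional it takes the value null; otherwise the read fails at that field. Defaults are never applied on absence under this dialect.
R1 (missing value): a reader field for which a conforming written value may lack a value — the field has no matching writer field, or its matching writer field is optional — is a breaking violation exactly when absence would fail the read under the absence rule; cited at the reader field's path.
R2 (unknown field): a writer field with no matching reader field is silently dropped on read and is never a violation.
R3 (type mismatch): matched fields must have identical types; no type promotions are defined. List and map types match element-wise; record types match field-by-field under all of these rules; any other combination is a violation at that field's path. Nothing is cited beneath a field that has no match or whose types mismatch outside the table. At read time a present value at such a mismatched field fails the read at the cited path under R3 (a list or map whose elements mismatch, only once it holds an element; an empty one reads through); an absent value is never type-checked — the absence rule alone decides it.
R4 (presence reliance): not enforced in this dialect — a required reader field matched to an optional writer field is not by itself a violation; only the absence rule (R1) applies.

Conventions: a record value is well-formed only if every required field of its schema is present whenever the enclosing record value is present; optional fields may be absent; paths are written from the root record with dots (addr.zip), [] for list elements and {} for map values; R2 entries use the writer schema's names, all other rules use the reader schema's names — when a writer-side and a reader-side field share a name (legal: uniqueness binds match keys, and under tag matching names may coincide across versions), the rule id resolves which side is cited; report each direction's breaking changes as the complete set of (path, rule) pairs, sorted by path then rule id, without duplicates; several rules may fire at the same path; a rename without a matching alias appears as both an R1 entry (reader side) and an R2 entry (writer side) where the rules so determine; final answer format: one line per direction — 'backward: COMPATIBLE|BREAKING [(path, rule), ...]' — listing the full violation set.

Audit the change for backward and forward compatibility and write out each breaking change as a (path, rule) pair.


in Event below, arrows point writer -> reader
checking backward for Event: reader v2 against writer v1:
  tags: paired with writer tags (list<int64> -> list<int64>; writer required)
  contact: paired with writer contact (Audit -> Audit; writer optional)
  score: paired with writer score (float32 -> float32; writer required)
  age: paired with writer age (int64 -> int64; writer optional)
  balance: paired with writer balance (float32 -> float32; writer required)
  weight: paired with writer weight (float32 -> float32; writer required)
  writer payload: unknown to reader
  no writer field matches reader contact.title
  no writer field matches reader contact.avatar
  contact.rating: paired with writer contact.rating (float32 -> bool; writer optional)
  contact.height: paired with writer contact.height (float64 -> float64; writer required)
  violation R1 at contact.avatar
  violation R3 at contact.rating
  violation R1 at contact.title
  backward on Event therefore BREAKING (3)
checking forward for Event: reader v1 against writer v2:
  tags: paired with writer tags (list<int64> -> list<int64>; writer required)
  contact: paired with writer contact (Audit -> Audit; writer optional)
  score: paired with writer score (float32 -> float32; writer required)
  age: paired with writer age (int64 -> int64; writer optional)
  balance: paired with writer balance (float32 -> float32; writer required)
  no writer field matches reader payload
  weight: paired with writer weight (float32 -> float32; writer required)
  contact.rating: paired with writer contact.rating (bool -> float32; writer optional)
  contact.height: paired with writer contact.height (float64 -> float64; writer required)
  writer contact.title: unknown to reader
  writer contact.avatar: unknown to reader
  violation R3 at contact.rating
  violation R1 at payload
  forward on Event therefore BREAKING (2)

backward: BREAKING [(contact.avatar, R1), (contact.rating, R3), (contact.title, R1)]; forward: BREAKING [(contact.rating, R3), (payload, R1)]
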